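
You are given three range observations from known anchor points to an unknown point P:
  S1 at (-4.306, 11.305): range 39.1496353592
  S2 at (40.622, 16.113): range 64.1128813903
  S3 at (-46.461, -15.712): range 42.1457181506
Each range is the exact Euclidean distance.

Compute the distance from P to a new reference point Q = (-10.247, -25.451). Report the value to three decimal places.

4.779

eq1: (x + 4.306)² + (y − 11.305)² = 39.1496353592²
eq2: (x − 40.622)² + (y − 16.113)² = 64.1128813903²
eq3: (x + 46.461)² + (y + 15.712)² = 42.1457181506²
eq3−eq1, eq3−eq2 (x²,y² cancel):
  84.310·x + 54.034·y = -2015.579194
  174.166·x + 63.650·y = -2829.915814
det = 84.310·63.650 − 54.034·174.166 = -4044.554144
x = (-2015.579194·63.650 − 54.034·-2829.915814) / -4044.554144 = -6.087211
y = (84.310·-2829.915814 − -2015.579194·174.166) / -4044.554144 = -27.804094
|P − Q| = √((-6.087211 − -10.247)² + (-27.804094 − -25.451)²) = 4.779215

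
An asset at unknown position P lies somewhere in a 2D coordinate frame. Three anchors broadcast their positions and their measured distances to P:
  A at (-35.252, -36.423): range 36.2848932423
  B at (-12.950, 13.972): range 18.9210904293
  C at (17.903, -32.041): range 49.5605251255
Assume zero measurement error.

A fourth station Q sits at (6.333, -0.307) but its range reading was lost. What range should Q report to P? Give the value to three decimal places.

eq1: (x + 35.252)² + (y + 36.423)² = 36.2848932423²
eq2: (x + 12.950)² + (y − 13.972)² = 18.9210904293²
eq3: (x − 17.903)² + (y + 32.041)² = 49.5605251255²
eq1−eq2, eq1−eq3 (x²,y² cancel):
  44.604·x + 100.790·y = -1247.833334
  106.310·x + 8.764·y = -2361.847516
det = 44.604·8.764 − 100.790·106.310 = -10324.075444
x = (-1247.833334·8.764 − 100.790·-2361.847516) / -10324.075444 = -21.998541
y = (44.604·-2361.847516 − -1247.833334·106.310) / -10324.075444 = -2.645207
|P − Q| = √((-21.998541 − 6.333)² + (-2.645207 − -0.307)²) = 28.427864

28.428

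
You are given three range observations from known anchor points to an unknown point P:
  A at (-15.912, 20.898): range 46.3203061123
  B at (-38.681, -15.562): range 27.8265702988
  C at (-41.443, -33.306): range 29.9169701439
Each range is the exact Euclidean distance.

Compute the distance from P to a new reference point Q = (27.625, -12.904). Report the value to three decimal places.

eq1: (x + 15.912)² + (y − 20.898)² = 46.3203061123²
eq2: (x + 38.681)² + (y + 15.562)² = 27.8265702988²
eq3: (x + 41.443)² + (y + 33.306)² = 29.9169701439²
eq2−eq3, eq2−eq1 (x²,y² cancel):
  -5.524·x − 35.488·y = 967.709192
  45.538·x + 72.920·y = -2419.730201
det = -5.524·72.920 − -35.488·45.538 = 1213.242464
x = (967.709192·72.920 − -35.488·-2419.730201) / 1213.242464 = -12.615806
y = (-5.524·-2419.730201 − 967.709192·45.538) / 1213.242464 = -25.304877
|P − Q| = √((-12.615806 − 27.625)² + (-25.304877 − -12.904)²) = 42.108244

42.108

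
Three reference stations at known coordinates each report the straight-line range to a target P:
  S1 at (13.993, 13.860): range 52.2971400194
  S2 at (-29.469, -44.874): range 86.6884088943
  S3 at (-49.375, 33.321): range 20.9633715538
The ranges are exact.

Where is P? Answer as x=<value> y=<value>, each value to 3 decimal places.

eq1: (x − 13.993)² + (y − 13.860)² = 52.2971400194²
eq2: (x + 29.469)² + (y + 44.874)² = 86.6884088943²
eq3: (x + 49.375)² + (y − 33.321)² = 20.9633715538²
eq1−eq2, eq1−eq3 (x²,y² cancel):
  -86.924·x − 117.468·y = -2285.695194
  -126.736·x + 38.922·y = 5455.803924
det = -86.924·38.922 − -117.468·-126.736 = -18270.680376
x = (-2285.695194·38.922 − -117.468·5455.803924) / -18270.680376 = -30.207881
y = (-86.924·5455.803924 − -2285.695194·-126.736) / -18270.680376 = 41.811260

x=-30.208 y=41.811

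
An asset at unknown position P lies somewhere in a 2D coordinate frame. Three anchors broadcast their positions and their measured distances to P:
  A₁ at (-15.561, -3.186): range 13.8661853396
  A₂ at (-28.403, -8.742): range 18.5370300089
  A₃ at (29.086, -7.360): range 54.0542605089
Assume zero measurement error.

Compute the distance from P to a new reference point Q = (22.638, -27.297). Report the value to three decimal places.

57.803

eq1: (x + 15.561)² + (y + 3.186)² = 13.8661853396²
eq2: (x + 28.403)² + (y + 8.742)² = 18.5370300089²
eq3: (x − 29.086)² + (y + 7.360)² = 54.0542605089²
eq1−eq3, eq1−eq2 (x²,y² cancel):
  89.294·x − 8.348·y = -2081.722304
  -25.684·x − 11.112·y = 479.507270
det = 89.294·-11.112 − -8.348·-25.684 = -1206.644960
x = (-2081.722304·-11.112 − -8.348·479.507270) / -1206.644960 = -22.487994
y = (89.294·479.507270 − -2081.722304·-25.684) / -1206.644960 = 8.825988
|P − Q| = √((-22.487994 − 22.638)² + (8.825988 − -27.297)²) = 57.803335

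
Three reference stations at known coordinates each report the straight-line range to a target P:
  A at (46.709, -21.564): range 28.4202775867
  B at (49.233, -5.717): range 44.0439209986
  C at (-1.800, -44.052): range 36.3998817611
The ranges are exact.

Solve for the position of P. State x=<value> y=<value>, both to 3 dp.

eq1: (x − 46.709)² + (y + 21.564)² = 28.4202775867²
eq2: (x − 49.233)² + (y + 5.717)² = 44.0439209986²
eq3: (x + 1.800)² + (y + 44.052)² = 36.3998817611²
eq1−eq2, eq1−eq3 (x²,y² cancel):
  5.048·x + 31.694·y = -1322.319198
  -97.018·x − 44.976·y = -1220.157287
det = 5.048·-44.976 − 31.694·-97.018 = 2847.849644
x = (-1322.319198·-44.976 − 31.694·-1220.157287) / 2847.849644 = 34.462597
y = (5.048·-1220.157287 − -1322.319198·-97.018) / 2847.849644 = -47.210399

x=34.463 y=-47.210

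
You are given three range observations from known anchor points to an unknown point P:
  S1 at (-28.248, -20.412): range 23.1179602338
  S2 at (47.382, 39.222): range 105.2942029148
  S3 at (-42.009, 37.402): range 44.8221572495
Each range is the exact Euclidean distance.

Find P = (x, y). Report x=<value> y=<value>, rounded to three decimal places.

x=-47.164 y=-7.123

eq1: (x + 28.248)² + (y + 20.412)² = 23.1179602338²
eq2: (x − 47.382)² + (y − 39.222)² = 105.2942029148²
eq3: (x + 42.009)² + (y − 37.402)² = 44.8221572495²
eq2−eq1, eq2−eq3 (x²,y² cancel):
  -151.260·x − 119.268·y = 7983.609122
  -178.782·x − 3.640·y = 8458.089864
det = -151.260·-3.640 − -119.268·-178.782 = -20772.385176
x = (7983.609122·-3.640 − -119.268·8458.089864) / -20772.385176 = -47.164498
y = (-151.260·8458.089864 − 7983.609122·-178.782) / -20772.385176 = -7.122674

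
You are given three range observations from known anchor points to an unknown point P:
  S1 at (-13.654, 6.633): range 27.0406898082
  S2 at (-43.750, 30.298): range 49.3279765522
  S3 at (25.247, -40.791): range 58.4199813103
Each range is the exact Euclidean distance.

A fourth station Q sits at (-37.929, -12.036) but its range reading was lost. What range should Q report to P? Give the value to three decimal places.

eq1: (x + 13.654)² + (y − 6.633)² = 27.0406898082²
eq2: (x + 43.750)² + (y − 30.298)² = 49.3279765522²
eq3: (x − 25.247)² + (y + 40.791)² = 58.4199813103²
eq1−eq2, eq1−eq3 (x²,y² cancel):
  -60.192·x + 47.330·y = 899.552534
  77.802·x − 94.848·y = -610.807026
det = -60.192·-94.848 − 47.330·77.802 = 2026.722156
x = (899.552534·-94.848 − 47.330·-610.807026) / 2026.722156 = -27.833742
y = (-60.192·-610.807026 − 899.552534·77.802) / 2026.722156 = -16.391635
|P − Q| = √((-27.833742 − -37.929)² + (-16.391635 − -12.036)²) = 10.994807

10.995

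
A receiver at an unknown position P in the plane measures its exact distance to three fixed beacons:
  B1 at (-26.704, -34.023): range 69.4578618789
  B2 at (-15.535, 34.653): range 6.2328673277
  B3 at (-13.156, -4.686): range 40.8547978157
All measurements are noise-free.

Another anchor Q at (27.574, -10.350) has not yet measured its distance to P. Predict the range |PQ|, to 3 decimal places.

eq1: (x + 26.704)² + (y + 34.023)² = 69.4578618789²
eq2: (x + 15.535)² + (y − 34.653)² = 6.2328673277²
eq3: (x + 13.156)² + (y + 4.686)² = 40.8547978157²
eq1−eq2, eq1−eq3 (x²,y² cancel):
  22.338·x + 137.352·y = 4357.044431
  27.096·x + 58.674·y = 1479.650859
det = 22.338·58.674 − 137.352·27.096 = -2411.029980
x = (4357.044431·58.674 − 137.352·1479.650859) / -2411.029980 = -21.738519
y = (22.338·1479.650859 − 4357.044431·27.096) / -2411.029980 = 35.257146
|P − Q| = √((-21.738519 − 27.574)² + (35.257146 − -10.350)²) = 67.169459

67.169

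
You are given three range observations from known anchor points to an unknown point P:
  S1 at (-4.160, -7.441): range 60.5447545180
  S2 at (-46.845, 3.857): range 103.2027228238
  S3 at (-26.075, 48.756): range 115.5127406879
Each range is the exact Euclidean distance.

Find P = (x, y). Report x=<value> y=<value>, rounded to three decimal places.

x=45.754 y=-41.708

eq1: (x + 4.160)² + (y + 7.441)² = 60.5447545180²
eq2: (x + 46.845)² + (y − 3.857)² = 103.2027228238²
eq3: (x + 26.075)² + (y − 48.756)² = 115.5127406879²
eq3−eq1, eq3−eq2 (x²,y² cancel):
  43.830·x − 112.394·y = 6693.146882
  -41.540·x − 89.798·y = 1844.668576
det = 43.830·-89.798 − -112.394·-41.540 = -8604.693100
x = (6693.146882·-89.798 − -112.394·1844.668576) / -8604.693100 = 45.754278
y = (43.830·1844.668576 − 6693.146882·-41.540) / -8604.693100 = -41.708070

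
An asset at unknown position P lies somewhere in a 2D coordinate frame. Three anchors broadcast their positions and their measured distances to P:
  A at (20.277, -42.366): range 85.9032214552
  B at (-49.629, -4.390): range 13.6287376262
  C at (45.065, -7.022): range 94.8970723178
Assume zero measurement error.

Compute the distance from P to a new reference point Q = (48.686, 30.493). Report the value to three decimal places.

99.433

eq1: (x − 20.277)² + (y + 42.366)² = 85.9032214552²
eq2: (x + 49.629)² + (y + 4.390)² = 13.6287376262²
eq3: (x − 45.065)² + (y + 7.022)² = 94.8970723178²
eq3−eq1, eq3−eq2 (x²,y² cancel):
  -49.576·x − 70.688·y = 1751.962854
  -189.388·x + 5.264·y = 9221.858877
det = -49.576·5.264 − -70.688·-189.388 = -13648.427008
x = (1751.962854·5.264 − -70.688·9221.858877) / -13648.427008 = -48.437603
y = (-49.576·9221.858877 − 1751.962854·-189.388) / -13648.427008 = 9.186563
|P − Q| = √((-48.437603 − 48.686)² + (9.186563 − 30.493)²) = 99.433186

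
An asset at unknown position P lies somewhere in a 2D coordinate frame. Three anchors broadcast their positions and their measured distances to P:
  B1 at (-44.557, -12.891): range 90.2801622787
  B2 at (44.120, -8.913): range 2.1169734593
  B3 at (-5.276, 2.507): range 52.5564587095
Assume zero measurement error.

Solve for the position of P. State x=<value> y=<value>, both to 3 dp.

eq1: (x + 44.557)² + (y + 12.891)² = 90.2801622787²
eq2: (x − 44.120)² + (y + 8.913)² = 2.1169734593²
eq3: (x + 5.276)² + (y − 2.507)² = 52.5564587095²
eq2−eq3, eq2−eq1 (x²,y² cancel):
  -98.792·x + 22.840·y = -4749.594519
  -177.354·x − 7.956·y = -8020.537963
det = -98.792·-7.956 − 22.840·-177.354 = 4836.754512
x = (-4749.594519·-7.956 − 22.840·-8020.537963) / 4836.754512 = 45.687012
y = (-98.792·-8020.537963 − -4749.594519·-177.354) / 4836.754512 = -10.336394

x=45.687 y=-10.336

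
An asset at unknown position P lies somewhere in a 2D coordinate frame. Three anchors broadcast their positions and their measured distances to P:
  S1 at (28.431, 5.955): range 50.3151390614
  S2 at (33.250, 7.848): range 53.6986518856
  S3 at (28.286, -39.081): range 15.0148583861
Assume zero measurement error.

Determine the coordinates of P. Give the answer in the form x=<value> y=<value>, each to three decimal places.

eq1: (x − 28.431)² + (y − 5.955)² = 50.3151390614²
eq2: (x − 33.250)² + (y − 7.848)² = 53.6986518856²
eq3: (x − 28.286)² + (y + 39.081)² = 15.0148583861²
eq2−eq1, eq2−eq3 (x²,y² cancel):
  -9.638·x − 3.786·y = 28.562178
  -9.928·x − 93.858·y = 3818.367995
det = -9.638·-93.858 − -3.786·-9.928 = 867.015996
x = (28.562178·-93.858 − -3.786·3818.367995) / 867.015996 = 13.581701
y = (-9.638·3818.367995 − 28.562178·-9.928) / 867.015996 = -42.119022

x=13.582 y=-42.119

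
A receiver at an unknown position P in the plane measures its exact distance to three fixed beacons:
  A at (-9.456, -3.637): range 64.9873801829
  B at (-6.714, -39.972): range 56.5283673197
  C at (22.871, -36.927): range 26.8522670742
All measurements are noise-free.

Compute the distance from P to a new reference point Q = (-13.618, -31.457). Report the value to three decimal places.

eq1: (x + 9.456)² + (y + 3.637)² = 64.9873801829²
eq2: (x + 6.714)² + (y + 39.972)² = 56.5283673197²
eq3: (x − 22.871)² + (y + 36.927)² = 26.8522670742²
eq3−eq2, eq3−eq1 (x²,y² cancel):
  -59.170·x − 6.090·y = -2718.259455
  -64.654·x + 66.580·y = -5286.357601
det = -59.170·66.580 − -6.090·-64.654 = -4333.281460
x = (-2718.259455·66.580 − -6.090·-5286.357601) / -4333.281460 = 49.194966
y = (-59.170·-5286.357601 − -2718.259455·-64.654) / -4333.281460 = -31.626709
|P − Q| = √((49.194966 − -13.618)² + (-31.626709 − -31.457)²) = 62.813195

62.813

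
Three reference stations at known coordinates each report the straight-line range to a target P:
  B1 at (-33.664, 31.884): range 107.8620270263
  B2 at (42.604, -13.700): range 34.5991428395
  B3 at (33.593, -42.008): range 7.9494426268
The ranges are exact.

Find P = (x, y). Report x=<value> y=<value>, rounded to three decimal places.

eq1: (x + 33.664)² + (y − 31.884)² = 107.8620270263²
eq2: (x − 42.604)² + (y + 13.700)² = 34.5991428395²
eq3: (x − 33.593)² + (y + 42.008)² = 7.9494426268²
eq3−eq1, eq3−eq2 (x²,y² cancel):
  -134.514·x + 147.784·y = -12314.330597
  18.022·x + 56.616·y = -2024.277944
det = -134.514·56.616 − 147.784·18.022 = -10279.007872
x = (-12314.330597·56.616 − 147.784·-2024.277944) / -10279.007872 = 38.722828
y = (-134.514·-2024.277944 − -12314.330597·18.022) / -10279.007872 = -48.080768

x=38.723 y=-48.081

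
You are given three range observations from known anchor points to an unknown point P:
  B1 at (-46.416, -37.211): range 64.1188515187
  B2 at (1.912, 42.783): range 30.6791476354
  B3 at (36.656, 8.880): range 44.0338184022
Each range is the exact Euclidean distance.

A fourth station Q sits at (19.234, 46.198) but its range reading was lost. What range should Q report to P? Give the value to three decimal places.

eq1: (x + 46.416)² + (y + 37.211)² = 64.1188515187²
eq2: (x − 1.912)² + (y − 42.783)² = 30.6791476354²
eq3: (x − 36.656)² + (y − 8.880)² = 44.0338184022²
eq1−eq2, eq1−eq3 (x²,y² cancel):
  96.656·x + 159.988·y = 1464.954276
  166.144·x + 92.182·y = 55.663116
det = 96.656·92.182 − 159.988·166.144 = -17671.102880
x = (1464.954276·92.182 − 159.988·55.663116) / -17671.102880 = -7.138037
y = (96.656·55.663116 − 1464.954276·166.144) / -17671.102880 = 13.469063
|P − Q| = √((-7.138037 − 19.234)² + (13.469063 − 46.198)²) = 42.031746

42.032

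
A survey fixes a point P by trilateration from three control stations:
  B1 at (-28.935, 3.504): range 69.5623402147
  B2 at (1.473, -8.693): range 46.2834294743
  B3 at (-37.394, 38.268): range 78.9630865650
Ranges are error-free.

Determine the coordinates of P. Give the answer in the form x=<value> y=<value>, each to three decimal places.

x=39.021 y=18.369

eq1: (x + 28.935)² + (y − 3.504)² = 69.5623402147²
eq2: (x − 1.473)² + (y + 8.693)² = 46.2834294743²
eq3: (x + 37.394)² + (y − 38.268)² = 78.9630865650²
eq1−eq3, eq1−eq2 (x²,y² cancel):
  -16.918·x + 69.528·y = 616.988955
  60.816·x − 24.394·y = 1924.989069
det = -16.918·-24.394 − 69.528·60.816 = -3815.717156
x = (616.988955·-24.394 − 69.528·1924.989069) / -3815.717156 = 39.020573
y = (-16.918·1924.989069 − 616.988955·60.816) / -3815.717156 = 18.368700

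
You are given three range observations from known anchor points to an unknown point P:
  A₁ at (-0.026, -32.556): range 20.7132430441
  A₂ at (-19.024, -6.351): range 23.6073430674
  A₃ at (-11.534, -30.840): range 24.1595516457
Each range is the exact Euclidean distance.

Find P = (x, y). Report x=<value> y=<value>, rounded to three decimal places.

eq1: (x + 0.026)² + (y + 32.556)² = 20.7132430441²
eq2: (x + 19.024)² + (y + 6.351)² = 23.6073430674²
eq3: (x + 11.534)² + (y + 30.840)² = 24.1595516457²
eq1−eq2, eq1−eq3 (x²,y² cancel):
  -37.996·x + 52.410·y = -785.914244
  -23.016·x + 3.432·y = -130.400554
det = -37.996·3.432 − 52.410·-23.016 = 1075.866288
x = (-785.914244·3.432 − 52.410·-130.400554) / 1075.866288 = 3.845306
y = (-37.996·-130.400554 − -785.914244·-23.016) / 1075.866288 = -12.207746

x=3.845 y=-12.208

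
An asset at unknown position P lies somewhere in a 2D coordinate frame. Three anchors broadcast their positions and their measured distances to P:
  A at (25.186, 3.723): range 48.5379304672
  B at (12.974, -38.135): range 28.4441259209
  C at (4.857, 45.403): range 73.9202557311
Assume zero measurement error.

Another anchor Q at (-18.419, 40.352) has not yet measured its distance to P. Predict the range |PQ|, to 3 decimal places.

eq1: (x − 25.186)² + (y − 3.723)² = 48.5379304672²
eq2: (x − 12.974)² + (y + 38.135)² = 28.4441259209²
eq3: (x − 4.857)² + (y − 45.403)² = 73.9202557311²
eq3−eq2, eq3−eq1 (x²,y² cancel):
  16.234·x − 167.076·y = 4192.715951
  40.658·x − 83.360·y = 1671.445980
det = 16.234·-83.360 − -167.076·40.658 = 5439.709768
x = (4192.715951·-83.360 − -167.076·1671.445980) / 5439.709768 = -12.913610
y = (16.234·1671.445980 − 4192.715951·40.658) / 5439.709768 = -26.349419
|P − Q| = √((-12.913610 − -18.419)² + (-26.349419 − 40.352)²) = 66.928235

66.928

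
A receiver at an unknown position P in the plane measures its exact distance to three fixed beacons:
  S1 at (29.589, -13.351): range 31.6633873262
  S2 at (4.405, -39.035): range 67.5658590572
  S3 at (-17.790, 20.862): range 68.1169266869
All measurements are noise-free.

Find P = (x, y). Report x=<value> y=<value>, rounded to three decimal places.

eq1: (x − 29.589)² + (y + 13.351)² = 31.6633873262²
eq2: (x − 4.405)² + (y + 39.035)² = 67.5658590572²
eq3: (x + 17.790)² + (y − 20.862)² = 68.1169266869²
eq3−eq1, eq3−eq2 (x²,y² cancel):
  94.758·x − 68.426·y = 3939.396582
  44.390·x − 119.794·y = 866.198497
det = 94.758·-119.794 − -68.426·44.390 = -8314.009712
x = (3939.396582·-119.794 − -68.426·866.198497) / -8314.009712 = 49.632559
y = (94.758·866.198497 − 3939.396582·44.390) / -8314.009712 = 11.160749

x=49.633 y=11.161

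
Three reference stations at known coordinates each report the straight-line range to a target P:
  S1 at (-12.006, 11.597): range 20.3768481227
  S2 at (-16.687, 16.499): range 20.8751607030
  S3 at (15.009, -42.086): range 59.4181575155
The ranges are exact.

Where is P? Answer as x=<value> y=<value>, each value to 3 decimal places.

x=-27.974 y=-1.062

eq1: (x + 12.006)² + (y − 11.597)² = 20.3768481227²
eq2: (x + 16.687)² + (y − 16.499)² = 20.8751607030²
eq3: (x − 15.009)² + (y + 42.086)² = 59.4181575155²
eq2−eq1, eq2−eq3 (x²,y² cancel):
  9.362·x − 9.804·y = -251.482130
  63.392·x − 117.170·y = -1648.916601
det = 9.362·-117.170 − -9.804·63.392 = -475.450372
x = (-251.482130·-117.170 − -9.804·-1648.916601) / -475.450372 = -27.973861
y = (9.362·-1648.916601 − -251.482130·63.392) / -475.450372 = -1.061726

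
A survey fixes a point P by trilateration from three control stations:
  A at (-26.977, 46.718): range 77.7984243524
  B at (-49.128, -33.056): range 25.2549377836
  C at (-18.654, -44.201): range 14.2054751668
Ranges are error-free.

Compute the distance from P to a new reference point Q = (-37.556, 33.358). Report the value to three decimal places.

65.801

eq1: (x + 26.977)² + (y − 46.718)² = 77.7984243524²
eq2: (x + 49.128)² + (y + 33.056)² = 25.2549377836²
eq3: (x + 18.654)² + (y + 44.201)² = 14.2054751668²
eq2−eq1, eq2−eq3 (x²,y² cancel):
  44.302·x + 159.548·y = -6010.712416
  60.948·x − 22.290·y = -768.543045
det = 44.302·-22.290 − 159.548·60.948 = -10711.623084
x = (-6010.712416·-22.290 − 159.548·-768.543045) / -10711.623084 = -23.955126
y = (44.302·-768.543045 − -6010.712416·60.948) / -10711.623084 = -31.021714
|P − Q| = √((-23.955126 − -37.556)² + (-31.021714 − 33.358)²) = 65.800694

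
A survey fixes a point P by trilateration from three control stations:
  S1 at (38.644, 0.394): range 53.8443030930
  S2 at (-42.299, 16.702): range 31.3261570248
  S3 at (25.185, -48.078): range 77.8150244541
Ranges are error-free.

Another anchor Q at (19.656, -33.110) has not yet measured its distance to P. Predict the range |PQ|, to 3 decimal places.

eq1: (x − 38.644)² + (y − 0.394)² = 53.8443030930²
eq2: (x + 42.299)² + (y − 16.702)² = 31.3261570248²
eq3: (x − 25.185)² + (y + 48.078)² = 77.8150244541²
eq3−eq2, eq3−eq1 (x²,y² cancel):
  -134.968·x + 129.560·y = 4196.233813
  26.918·x + 96.944·y = 1703.704718
det = -134.968·96.944 − 129.560·26.918 = -16571.833872
x = (4196.233813·96.944 − 129.560·1703.704718) / -16571.833872 = -11.227949
y = (-134.968·1703.704718 − 4196.233813·26.918) / -16571.833872 = 20.691726
|P − Q| = √((-11.227949 − 19.656)² + (20.691726 − -33.110)²) = 62.035828

62.036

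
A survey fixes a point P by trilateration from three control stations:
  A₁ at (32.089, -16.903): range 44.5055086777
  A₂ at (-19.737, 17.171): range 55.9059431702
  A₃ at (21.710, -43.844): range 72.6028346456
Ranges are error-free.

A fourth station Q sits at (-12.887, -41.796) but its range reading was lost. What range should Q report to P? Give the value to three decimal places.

84.345

eq1: (x − 32.089)² + (y + 16.903)² = 44.5055086777²
eq2: (x + 19.737)² + (y − 17.171)² = 55.9059431702²
eq3: (x − 21.710)² + (y + 43.844)² = 72.6028346456²
eq1−eq3, eq1−eq2 (x²,y² cancel):
  -20.758·x − 53.882·y = -2212.226190
  -103.652·x + 68.148·y = -1775.757099
det = -20.758·68.148 − -53.882·-103.652 = -6999.593248
x = (-2212.226190·68.148 − -53.882·-1775.757099) / -6999.593248 = 35.207779
y = (-20.758·-1775.757099 − -2212.226190·-103.652) / -6999.593248 = 27.493098
|P − Q| = √((35.207779 − -12.887)² + (27.493098 − -41.796)²) = 84.345047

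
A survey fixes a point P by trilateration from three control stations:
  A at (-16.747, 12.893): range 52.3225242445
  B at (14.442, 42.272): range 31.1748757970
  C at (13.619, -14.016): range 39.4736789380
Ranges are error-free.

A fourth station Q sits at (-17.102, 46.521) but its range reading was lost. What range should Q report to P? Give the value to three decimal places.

59.102

eq1: (x + 16.747)² + (y − 12.893)² = 52.3225242445²
eq2: (x − 14.442)² + (y − 42.272)² = 31.1748757970²
eq3: (x − 13.619)² + (y + 14.016)² = 39.4736789380²
eq3−eq1, eq3−eq2 (x²,y² cancel):
  -60.732·x + 53.818·y = -1114.709173
  1.646·x + 112.576·y = 2199.866379
det = -60.732·112.576 − 53.818·1.646 = -6925.550060
x = (-1114.709173·112.576 − 53.818·2199.866379) / -6925.550060 = 35.214807
y = (-60.732·2199.866379 − -1114.709173·1.646) / -6925.550060 = 19.026283
|P − Q| = √((35.214807 − -17.102)² + (19.026283 − 46.521)²) = 59.101673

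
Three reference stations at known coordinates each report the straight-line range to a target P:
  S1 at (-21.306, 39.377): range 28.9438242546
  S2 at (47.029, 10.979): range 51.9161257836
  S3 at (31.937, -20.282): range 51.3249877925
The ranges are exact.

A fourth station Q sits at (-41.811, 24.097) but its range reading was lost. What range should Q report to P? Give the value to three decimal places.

38.078

eq1: (x + 21.306)² + (y − 39.377)² = 28.9438242546²
eq2: (x − 47.029)² + (y − 10.979)² = 51.9161257836²
eq3: (x − 31.937)² + (y + 20.282)² = 51.3249877925²
eq3−eq1, eq3−eq2 (x²,y² cancel):
  -106.486·x + 119.318·y = 2369.671681
  30.184·x + 62.522·y = 839.904045
det = -106.486·62.522 − 119.318·30.184 = -10259.212204
x = (2369.671681·62.522 − 119.318·839.904045) / -10259.212204 = -4.672965
y = (-106.486·839.904045 − 2369.671681·30.184) / -10259.212204 = 15.689722
|P − Q| = √((-4.672965 − -41.811)² + (15.689722 − 24.097)²) = 38.077762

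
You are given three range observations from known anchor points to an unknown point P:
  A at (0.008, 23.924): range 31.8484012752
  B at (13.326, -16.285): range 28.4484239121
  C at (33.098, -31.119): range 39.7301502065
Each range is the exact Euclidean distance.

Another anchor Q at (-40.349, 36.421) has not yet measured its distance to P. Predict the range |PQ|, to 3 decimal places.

73.679

eq1: (x − 0.008)² + (y − 23.924)² = 31.8484012752²
eq2: (x − 13.326)² + (y + 16.285)² = 28.4484239121²
eq3: (x − 33.098)² + (y + 31.119)² = 39.7301502065²
eq3−eq2, eq3−eq1 (x²,y² cancel):
  -39.544·x + 29.668·y = -851.914252
  -66.180·x + 110.086·y = -927.347753
det = -39.544·110.086 − 29.668·-66.180 = -2389.812544
x = (-851.914252·110.086 − 29.668·-927.347753) / -2389.812544 = 27.730744
y = (-39.544·-927.347753 − -851.914252·-66.180) / -2389.812544 = 8.246942
|P − Q| = √((27.730744 − -40.349)² + (8.246942 − 36.421)²) = 73.679231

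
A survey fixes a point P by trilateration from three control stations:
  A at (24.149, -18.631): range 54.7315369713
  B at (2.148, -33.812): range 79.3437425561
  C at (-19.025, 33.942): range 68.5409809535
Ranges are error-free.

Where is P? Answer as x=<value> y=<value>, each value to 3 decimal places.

eq1: (x − 24.149)² + (y + 18.631)² = 54.7315369713²
eq2: (x − 2.148)² + (y + 33.812)² = 79.3437425561²
eq3: (x + 19.025)² + (y − 33.942)² = 68.5409809535²
eq1−eq2, eq1−eq3 (x²,y² cancel):
  -44.002·x − 30.362·y = -3082.311458
  -86.348·x + 105.146·y = -1118.603304
det = -44.002·105.146 − -30.362·-86.348 = -7248.332268
x = (-3082.311458·105.146 − -30.362·-1118.603304) / -7248.332268 = 49.398364
y = (-44.002·-1118.603304 − -3082.311458·-86.348) / -7248.332268 = 29.928353

x=49.398 y=29.928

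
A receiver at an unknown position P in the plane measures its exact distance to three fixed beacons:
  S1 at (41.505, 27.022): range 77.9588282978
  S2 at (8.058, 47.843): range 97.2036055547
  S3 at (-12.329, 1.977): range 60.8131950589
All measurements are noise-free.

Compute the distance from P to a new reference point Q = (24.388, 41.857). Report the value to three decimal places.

eq1: (x − 41.505)² + (y − 27.022)² = 77.9588282978²
eq2: (x − 8.058)² + (y − 47.843)² = 97.2036055547²
eq3: (x + 12.329)² + (y − 1.977)² = 60.8131950589²
eq3−eq2, eq3−eq1 (x²,y² cancel):
  40.774·x + 91.732·y = -3552.324997
  107.668·x + 50.090·y = -82.393477
det = 40.774·50.090 − 91.732·107.668 = -7834.231316
x = (-3552.324997·50.090 − 91.732·-82.393477) / -7834.231316 = 21.747870
y = (40.774·-82.393477 − -3552.324997·107.668) / -7834.231316 = -48.391757
|P − Q| = √((21.747870 − 24.388)² + (-48.391757 − 41.857)²) = 90.287366

90.287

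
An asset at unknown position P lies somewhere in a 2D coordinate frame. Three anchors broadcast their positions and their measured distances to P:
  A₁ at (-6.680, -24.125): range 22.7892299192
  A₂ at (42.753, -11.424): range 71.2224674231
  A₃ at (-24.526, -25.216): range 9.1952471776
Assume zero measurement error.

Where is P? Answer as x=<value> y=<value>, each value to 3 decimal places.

x=-28.265 y=-16.815

eq1: (x + 6.680)² + (y + 24.125)² = 22.7892299192²
eq2: (x − 42.753)² + (y + 11.424)² = 71.2224674231²
eq3: (x + 24.526)² + (y + 25.216)² = 9.1952471776²
eq1−eq3, eq1−eq2 (x²,y² cancel):
  -35.692·x − 2.182·y = 1045.529737
  98.866·x + 25.402·y = -3221.602106
det = -35.692·25.402 − -2.182·98.866 = -690.922572
x = (1045.529737·25.402 − -2.182·-3221.602106) / -690.922572 = -28.265122
y = (-35.692·-3221.602106 − 1045.529737·98.866) / -690.922572 = -16.815313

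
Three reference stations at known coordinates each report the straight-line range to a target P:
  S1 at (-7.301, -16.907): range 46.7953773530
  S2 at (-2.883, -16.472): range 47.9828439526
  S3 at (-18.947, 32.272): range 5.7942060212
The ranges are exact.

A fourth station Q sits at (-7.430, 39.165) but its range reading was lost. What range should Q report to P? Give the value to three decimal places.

eq1: (x + 7.301)² + (y + 16.907)² = 46.7953773530²
eq2: (x + 2.883)² + (y + 16.472)² = 47.9828439526²
eq3: (x + 18.947)² + (y − 32.272)² = 5.7942060212²
eq1−eq2, eq1−eq3 (x²,y² cancel):
  8.836·x + 0.870·y = -172.058749
  -23.292·x + 98.358·y = 3217.554061
det = 8.836·98.358 − 0.870·-23.292 = 889.355328
x = (-172.058749·98.358 − 0.870·3217.554061) / 889.355328 = -22.176318
y = (8.836·3217.554061 − -172.058749·-23.292) / 889.355328 = 27.461145
|P − Q| = √((-22.176318 − -7.430)² + (27.461145 − 39.165)²) = 18.826421

18.826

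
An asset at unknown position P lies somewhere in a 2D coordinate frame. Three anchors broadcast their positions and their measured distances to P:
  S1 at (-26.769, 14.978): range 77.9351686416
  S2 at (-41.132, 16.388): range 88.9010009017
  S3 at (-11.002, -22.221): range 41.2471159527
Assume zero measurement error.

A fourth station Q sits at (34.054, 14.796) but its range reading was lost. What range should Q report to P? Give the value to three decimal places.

eq1: (x + 26.769)² + (y − 14.978)² = 77.9351686416²
eq2: (x + 41.132)² + (y − 16.388)² = 88.9010009017²
eq3: (x + 11.002)² + (y + 22.221)² = 41.2471159527²
eq2−eq3, eq2−eq1 (x²,y² cancel):
  60.260·x − 77.218·y = 4856.472264
  28.726·x − 2.820·y = 810.009327
det = 60.260·-2.820 − -77.218·28.726 = 2048.231068
x = (4856.472264·-2.820 − -77.218·810.009327) / 2048.231068 = 23.850848
y = (60.260·810.009327 − 4856.472264·28.726) / 2048.231068 = -44.280092
|P − Q| = √((23.850848 − 34.054)² + (-44.280092 − 14.796)²) = 59.950721

59.951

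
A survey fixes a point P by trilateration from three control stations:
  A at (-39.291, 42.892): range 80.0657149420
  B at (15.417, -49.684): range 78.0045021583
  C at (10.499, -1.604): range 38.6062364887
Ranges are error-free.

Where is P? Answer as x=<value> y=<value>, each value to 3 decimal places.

x=38.696 y=24.766

eq1: (x + 39.291)² + (y − 42.892)² = 80.0657149420²
eq2: (x − 15.417)² + (y + 49.684)² = 78.0045021583²
eq3: (x − 10.499)² + (y + 1.604)² = 38.6062364887²
eq3−eq2, eq3−eq1 (x²,y² cancel):
  9.836·x − 96.160·y = -2000.878933
  -99.580·x + 88.992·y = -1649.372685
det = 9.836·88.992 − -96.160·-99.580 = -8700.287488
x = (-2000.878933·88.992 − -96.160·-1649.372685) / -8700.287488 = 38.695951
y = (9.836·-1649.372685 − -2000.878933·-99.580) / -8700.287488 = 24.765935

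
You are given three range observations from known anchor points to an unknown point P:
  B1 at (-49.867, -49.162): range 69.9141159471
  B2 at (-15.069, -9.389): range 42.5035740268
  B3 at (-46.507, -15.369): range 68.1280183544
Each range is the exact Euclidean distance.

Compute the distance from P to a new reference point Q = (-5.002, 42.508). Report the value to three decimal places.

81.289

eq1: (x + 49.867)² + (y + 49.162)² = 69.9141159471²
eq2: (x + 15.069)² + (y + 9.389)² = 42.5035740268²
eq3: (x + 46.507)² + (y + 15.369)² = 68.1280183544²
eq3−eq2, eq3−eq1 (x²,y² cancel):
  62.876·x + 11.960·y = 750.993952
  -6.720·x − 67.586·y = 2257.955999
det = 62.876·-67.586 − 11.960·-6.720 = -4169.166136
x = (750.993952·-67.586 − 11.960·2257.955999) / -4169.166136 = 18.651651
y = (62.876·2257.955999 − 750.993952·-6.720) / -4169.166136 = -35.263148
|P − Q| = √((18.651651 − -5.002)² + (-35.263148 − 42.508)²) = 81.288662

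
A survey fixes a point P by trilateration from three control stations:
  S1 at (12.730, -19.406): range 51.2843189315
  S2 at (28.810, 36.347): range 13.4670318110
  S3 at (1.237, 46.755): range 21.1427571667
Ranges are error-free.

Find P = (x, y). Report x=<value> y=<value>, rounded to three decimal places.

eq1: (x − 12.730)² + (y + 19.406)² = 51.2843189315²
eq2: (x − 28.810)² + (y − 36.347)² = 13.4670318110²
eq3: (x − 1.237)² + (y − 46.755)² = 21.1427571667²
eq1−eq2, eq1−eq3 (x²,y² cancel):
  32.160·x + 111.506·y = 4061.195195
  -22.986·x + 132.322·y = 3831.979646
det = 32.160·132.322 − 111.506·-22.986 = 6818.552436
x = (4061.195195·132.322 − 111.506·3831.979646) / 6818.552436 = 16.146645
y = (32.160·3831.979646 − 4061.195195·-22.986) / 6818.552436 = 31.764381

x=16.147 y=31.764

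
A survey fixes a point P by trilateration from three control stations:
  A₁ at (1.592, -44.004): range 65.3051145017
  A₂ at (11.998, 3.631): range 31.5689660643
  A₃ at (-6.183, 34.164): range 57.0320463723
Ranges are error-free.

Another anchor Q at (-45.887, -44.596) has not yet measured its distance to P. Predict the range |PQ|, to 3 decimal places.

102.739

eq1: (x − 1.592)² + (y + 44.004)² = 65.3051145017²
eq2: (x − 11.998)² + (y − 3.631)² = 31.5689660643²
eq3: (x + 6.183)² + (y − 34.164)² = 57.0320463723²
eq1−eq2, eq1−eq3 (x²,y² cancel):
  20.812·x + 95.270·y = 1486.408047
  -15.550·x + 156.336·y = 278.625572
det = 20.812·156.336 − 95.270·-15.550 = 4735.113332
x = (1486.408047·156.336 − 95.270·278.625572) / 4735.113332 = 43.469800
y = (20.812·278.625572 − 1486.408047·-15.550) / 4735.113332 = 6.105957
|P − Q| = √((43.469800 − -45.887)² + (6.105957 − -44.596)²) = 102.739117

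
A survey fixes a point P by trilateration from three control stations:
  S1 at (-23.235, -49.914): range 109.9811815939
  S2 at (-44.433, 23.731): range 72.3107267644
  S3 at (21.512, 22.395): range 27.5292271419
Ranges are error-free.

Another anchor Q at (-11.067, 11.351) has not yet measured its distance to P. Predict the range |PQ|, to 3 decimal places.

51.422

eq1: (x + 23.235)² + (y + 49.914)² = 109.9811815939²
eq2: (x + 44.433)² + (y − 23.731)² = 72.3107267644²
eq3: (x − 21.512)² + (y − 22.395)² = 27.5292271419²
eq1−eq3, eq1−eq2 (x²,y² cancel):
  89.494·x + 144.618·y = 9271.031506
  -42.396·x + 147.290·y = 6373.198329
det = 89.494·147.290 − 144.618·-42.396 = 19312.795988
x = (9271.031506·147.290 − 144.618·6373.198329) / 19312.795988 = 22.982226
y = (89.494·6373.198329 − 9271.031506·-42.396) / 19312.795988 = 49.884940
|P − Q| = √((22.982226 − -11.067)² + (49.884940 − 11.351)²) = 51.421924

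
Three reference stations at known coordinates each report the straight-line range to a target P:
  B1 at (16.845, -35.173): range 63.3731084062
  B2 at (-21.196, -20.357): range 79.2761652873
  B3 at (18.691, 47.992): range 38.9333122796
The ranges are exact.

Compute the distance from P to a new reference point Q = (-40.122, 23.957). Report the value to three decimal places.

eq1: (x − 16.845)² + (y + 35.173)² = 63.3731084062²
eq2: (x + 21.196)² + (y + 20.357)² = 79.2761652873²
eq3: (x − 18.691)² + (y − 47.992)² = 38.9333122796²
eq1−eq3, eq1−eq2 (x²,y² cancel):
  3.692·x + 166.330·y = 3632.039655
  -76.082·x + 29.632·y = -2925.775603
det = 3.692·29.632 − 166.330·-76.082 = 12764.120404
x = (3632.039655·29.632 − 166.330·-2925.775603) / 12764.120404 = 46.557760
y = (3.692·-2925.775603 − 3632.039655·-76.082) / 12764.120404 = 20.802912
|P − Q| = √((46.557760 − -40.122)² + (20.802912 − 23.957)²) = 86.737126

86.737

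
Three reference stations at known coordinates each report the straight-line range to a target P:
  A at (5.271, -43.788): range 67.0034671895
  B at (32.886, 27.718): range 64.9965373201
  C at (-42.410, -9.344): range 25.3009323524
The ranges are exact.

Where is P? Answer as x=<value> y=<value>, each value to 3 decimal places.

x=-30.405 y=12.928

eq1: (x − 5.271)² + (y + 43.788)² = 67.0034671895²
eq2: (x − 32.886)² + (y − 27.718)² = 64.9965373201²
eq3: (x + 42.410)² + (y + 9.344)² = 25.3009323524²
eq1−eq2, eq1−eq3 (x²,y² cancel):
  55.230·x + 143.012·y = 169.518887
  -95.362·x + 68.888·y = 3790.073489
det = 55.230·68.888 − 143.012·-95.362 = 17442.594584
x = (169.518887·68.888 − 143.012·3790.073489) / 17442.594584 = -30.405349
y = (55.230·3790.073489 − 169.518887·-95.362) / 17442.594584 = 12.927631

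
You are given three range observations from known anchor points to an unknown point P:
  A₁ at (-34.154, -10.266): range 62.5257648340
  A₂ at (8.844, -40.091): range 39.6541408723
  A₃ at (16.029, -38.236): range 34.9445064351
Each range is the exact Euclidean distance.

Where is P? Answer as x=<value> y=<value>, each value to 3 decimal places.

eq1: (x + 34.154)² + (y + 10.266)² = 62.5257648340²
eq2: (x − 8.844)² + (y + 40.091)² = 39.6541408723²
eq3: (x − 16.029)² + (y + 38.236)² = 34.9445064351²
eq1−eq2, eq1−eq3 (x²,y² cancel):
  85.996·x − 59.650·y = 2750.638525
  100.366·x − 55.940·y = 3135.386803
det = 85.996·-55.940 − -59.650·100.366 = 1176.215660
x = (2750.638525·-55.940 − -59.650·3135.386803) / 1176.215660 = 28.187946
y = (85.996·3135.386803 − 2750.638525·100.366) / 1176.215660 = -5.475070

x=28.188 y=-5.475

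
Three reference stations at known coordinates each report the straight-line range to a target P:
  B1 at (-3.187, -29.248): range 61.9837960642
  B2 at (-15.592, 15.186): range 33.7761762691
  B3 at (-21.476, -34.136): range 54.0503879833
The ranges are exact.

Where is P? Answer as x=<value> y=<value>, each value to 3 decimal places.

eq1: (x + 3.187)² + (y + 29.248)² = 61.9837960642²
eq2: (x + 15.592)² + (y − 15.186)² = 33.7761762691²
eq3: (x + 21.476)² + (y + 34.136)² = 54.0503879833²
eq2−eq3, eq2−eq1 (x²,y² cancel):
  -11.768·x − 98.644·y = -627.854346
  24.810·x − 88.868·y = -2309.283478
det = -11.768·-88.868 − -98.644·24.810 = 3493.156264
x = (-627.854346·-88.868 − -98.644·-2309.283478) / 3493.156264 = -49.239366
y = (-11.768·-2309.283478 − -627.854346·24.810) / 3493.156264 = 12.238993

x=-49.239 y=12.239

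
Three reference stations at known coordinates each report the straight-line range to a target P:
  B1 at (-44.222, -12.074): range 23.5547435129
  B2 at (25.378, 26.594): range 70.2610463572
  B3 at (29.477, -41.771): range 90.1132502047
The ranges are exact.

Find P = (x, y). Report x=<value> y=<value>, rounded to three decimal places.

x=-43.234 y=11.460

eq1: (x + 44.222)² + (y + 12.074)² = 23.5547435129²
eq2: (x − 25.378)² + (y − 26.594)² = 70.2610463572²
eq3: (x − 29.477)² + (y + 41.771)² = 90.1132502047²
eq1−eq3, eq1−eq2 (x²,y² cancel):
  147.398·x − 59.394·y = -7053.228710
  139.200·x + 77.336·y = -5131.871733
det = 147.398·77.336 − -59.394·139.200 = 19666.816528
x = (-7053.228710·77.336 − -59.394·-5131.871733) / 19666.816528 = -43.233783
y = (147.398·-5131.871733 − -7053.228710·139.200) / 19666.816528 = 11.460005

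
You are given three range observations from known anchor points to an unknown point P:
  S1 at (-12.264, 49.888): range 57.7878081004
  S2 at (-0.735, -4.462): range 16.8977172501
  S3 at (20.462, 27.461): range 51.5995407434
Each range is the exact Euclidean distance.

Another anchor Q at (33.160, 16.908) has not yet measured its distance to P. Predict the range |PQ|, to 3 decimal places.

eq1: (x + 12.264)² + (y − 49.888)² = 57.7878081004²
eq2: (x + 0.735)² + (y + 4.462)² = 16.8977172501²
eq3: (x − 20.462)² + (y − 27.461)² = 51.5995407434²
eq1−eq3, eq1−eq2 (x²,y² cancel):
  65.452·x − 44.854·y = -789.500115
  23.058·x − 108.700·y = 435.129346
det = 65.452·-108.700 − -44.854·23.058 = -6080.388868
x = (-789.500115·-108.700 − -44.854·435.129346) / -6080.388868 = -17.323884
y = (65.452·435.129346 − -789.500115·23.058) / -6080.388868 = -7.677861
|P − Q| = √((-17.323884 − 33.160)² + (-7.677861 − 16.908)²) = 56.152357

56.152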